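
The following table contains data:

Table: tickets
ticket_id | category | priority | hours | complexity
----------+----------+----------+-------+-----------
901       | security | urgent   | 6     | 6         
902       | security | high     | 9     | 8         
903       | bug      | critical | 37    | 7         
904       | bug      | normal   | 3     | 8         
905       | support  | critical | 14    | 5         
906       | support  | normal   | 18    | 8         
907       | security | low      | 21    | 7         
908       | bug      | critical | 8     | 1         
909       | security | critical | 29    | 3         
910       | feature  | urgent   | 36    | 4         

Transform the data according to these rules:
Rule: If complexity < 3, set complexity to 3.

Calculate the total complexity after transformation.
59

Step 1: 1 records have complexity < 3
Step 2: These records originally summed to 1
Step 3: After setting to minimum: 1 × 3 = 3
Step 4: Unaffected records sum: 56
Step 5: Final sum = 3 + 56 = 59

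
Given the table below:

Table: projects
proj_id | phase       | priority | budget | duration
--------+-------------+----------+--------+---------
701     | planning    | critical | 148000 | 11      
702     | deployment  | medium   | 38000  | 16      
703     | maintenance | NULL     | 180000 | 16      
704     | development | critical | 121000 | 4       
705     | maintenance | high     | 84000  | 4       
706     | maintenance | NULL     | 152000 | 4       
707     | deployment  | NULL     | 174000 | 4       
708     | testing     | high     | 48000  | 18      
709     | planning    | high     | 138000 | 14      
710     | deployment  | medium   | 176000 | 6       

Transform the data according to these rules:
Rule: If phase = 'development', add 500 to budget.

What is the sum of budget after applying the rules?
1259500

Step 1: Count records where phase = 'development': 1
Step 2: Total bonus added: 1 × 500 = 500
Step 3: Original sum of budget: 1259000
Step 4: Final sum = 1259000 + 500 = 1259500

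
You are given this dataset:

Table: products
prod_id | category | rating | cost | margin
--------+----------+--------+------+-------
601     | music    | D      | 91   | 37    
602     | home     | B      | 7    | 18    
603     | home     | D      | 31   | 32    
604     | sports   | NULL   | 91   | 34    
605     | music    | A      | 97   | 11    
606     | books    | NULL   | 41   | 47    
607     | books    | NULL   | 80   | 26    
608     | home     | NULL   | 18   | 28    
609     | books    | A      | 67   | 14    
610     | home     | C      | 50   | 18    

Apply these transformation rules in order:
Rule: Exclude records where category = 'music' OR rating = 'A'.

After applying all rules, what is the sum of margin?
203

Step 1: Find records where category = 'music' OR rating = 'A'
Step 2: 3 records match, summing to 62
Step 3: Original sum: 265
Step 4: Remaining sum = 265 - 62 = 203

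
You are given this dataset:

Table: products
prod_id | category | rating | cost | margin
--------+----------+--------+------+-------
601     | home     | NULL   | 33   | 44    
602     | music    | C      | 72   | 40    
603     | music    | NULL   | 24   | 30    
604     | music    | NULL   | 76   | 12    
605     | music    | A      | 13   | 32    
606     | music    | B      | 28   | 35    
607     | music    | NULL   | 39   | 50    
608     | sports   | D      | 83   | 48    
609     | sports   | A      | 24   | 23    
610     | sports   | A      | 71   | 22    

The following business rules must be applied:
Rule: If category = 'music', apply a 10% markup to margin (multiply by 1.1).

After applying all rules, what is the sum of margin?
355.9

Step 1: Records with category = 'music' have total margin = 199
Step 2: Apply multiplier: 199 × 1.1 = 218.9
Step 3: Other records total: 137
Step 4: Final sum = 218.9 + 137 = 355.9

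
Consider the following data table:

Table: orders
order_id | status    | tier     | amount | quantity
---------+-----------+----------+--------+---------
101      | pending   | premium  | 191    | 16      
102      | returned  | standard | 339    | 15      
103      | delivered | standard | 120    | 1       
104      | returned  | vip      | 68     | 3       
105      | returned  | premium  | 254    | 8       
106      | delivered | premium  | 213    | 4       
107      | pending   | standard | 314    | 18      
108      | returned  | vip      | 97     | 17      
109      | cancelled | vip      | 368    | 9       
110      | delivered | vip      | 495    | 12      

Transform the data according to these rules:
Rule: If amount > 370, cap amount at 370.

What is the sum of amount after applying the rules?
2334

Step 1: 1 records have amount > 370
Step 2: These records originally summed to 495
Step 3: After capping: 1 × 370 = 370
Step 4: Unaffected records sum: 1964
Step 5: Final sum = 370 + 1964 = 2334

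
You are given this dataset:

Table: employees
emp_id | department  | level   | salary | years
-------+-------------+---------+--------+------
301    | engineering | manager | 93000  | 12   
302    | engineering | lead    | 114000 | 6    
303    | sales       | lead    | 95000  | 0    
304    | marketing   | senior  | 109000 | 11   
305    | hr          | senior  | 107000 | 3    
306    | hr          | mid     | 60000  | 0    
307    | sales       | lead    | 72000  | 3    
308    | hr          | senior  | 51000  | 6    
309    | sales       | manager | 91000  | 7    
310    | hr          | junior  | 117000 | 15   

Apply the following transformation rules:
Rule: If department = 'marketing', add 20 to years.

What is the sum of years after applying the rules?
83

Step 1: Count records where department = 'marketing': 1
Step 2: Total bonus added: 1 × 20 = 20
Step 3: Original sum of years: 63
Step 4: Final sum = 63 + 20 = 83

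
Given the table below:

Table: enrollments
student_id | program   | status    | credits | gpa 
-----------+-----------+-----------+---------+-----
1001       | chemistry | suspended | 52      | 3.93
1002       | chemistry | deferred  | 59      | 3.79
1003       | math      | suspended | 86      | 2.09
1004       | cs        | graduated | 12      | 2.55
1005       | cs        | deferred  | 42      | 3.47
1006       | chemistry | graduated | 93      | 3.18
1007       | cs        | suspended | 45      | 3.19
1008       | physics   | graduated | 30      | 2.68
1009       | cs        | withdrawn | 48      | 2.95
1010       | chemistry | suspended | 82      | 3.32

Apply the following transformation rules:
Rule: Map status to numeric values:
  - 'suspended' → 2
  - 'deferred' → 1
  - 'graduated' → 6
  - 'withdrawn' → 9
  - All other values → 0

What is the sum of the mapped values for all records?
37

Step 1: Apply mapping to each record
Step 2: Count by status:
  'suspended': 4 records × 2 = 8
  'deferred': 2 records × 1 = 2
  'graduated': 3 records × 6 = 18
  'withdrawn': 1 records × 9 = 9
Step 3: Sum all mapped values = 37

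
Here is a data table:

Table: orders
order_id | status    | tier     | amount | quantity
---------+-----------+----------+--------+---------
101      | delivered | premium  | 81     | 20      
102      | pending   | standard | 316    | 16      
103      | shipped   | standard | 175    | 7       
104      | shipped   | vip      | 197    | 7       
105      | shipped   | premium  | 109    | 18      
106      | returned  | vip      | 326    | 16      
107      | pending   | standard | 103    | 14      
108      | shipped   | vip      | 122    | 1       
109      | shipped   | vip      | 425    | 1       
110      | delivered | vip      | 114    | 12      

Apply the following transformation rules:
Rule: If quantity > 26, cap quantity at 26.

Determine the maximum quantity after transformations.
20

Step 1: Original maximum quantity = 20
Step 2: Check cap of 26 against maximum
Step 3: No records exceed the cap (max 20 <= cap 26), so no capping applies
Step 4: Maximum after transformation = 20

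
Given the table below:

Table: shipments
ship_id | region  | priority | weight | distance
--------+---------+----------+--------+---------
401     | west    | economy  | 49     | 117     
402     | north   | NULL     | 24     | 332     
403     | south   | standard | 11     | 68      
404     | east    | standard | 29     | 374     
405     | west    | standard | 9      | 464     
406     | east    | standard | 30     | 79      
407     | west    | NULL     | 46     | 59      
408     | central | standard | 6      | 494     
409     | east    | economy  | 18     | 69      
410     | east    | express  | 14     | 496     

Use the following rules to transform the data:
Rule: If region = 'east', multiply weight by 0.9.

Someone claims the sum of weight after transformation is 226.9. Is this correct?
Yes, the result is correct.

Step 1: Calculate the correct sum after transformation
Step 2: Apply multiplier 0.9 to records where region = 'east'
Step 3: Correct result = 226.9
Step 4: Claimed result = 226.9
Step 5: 226.9 = 226.9 ✓
Conclusion: The claimed result is correct.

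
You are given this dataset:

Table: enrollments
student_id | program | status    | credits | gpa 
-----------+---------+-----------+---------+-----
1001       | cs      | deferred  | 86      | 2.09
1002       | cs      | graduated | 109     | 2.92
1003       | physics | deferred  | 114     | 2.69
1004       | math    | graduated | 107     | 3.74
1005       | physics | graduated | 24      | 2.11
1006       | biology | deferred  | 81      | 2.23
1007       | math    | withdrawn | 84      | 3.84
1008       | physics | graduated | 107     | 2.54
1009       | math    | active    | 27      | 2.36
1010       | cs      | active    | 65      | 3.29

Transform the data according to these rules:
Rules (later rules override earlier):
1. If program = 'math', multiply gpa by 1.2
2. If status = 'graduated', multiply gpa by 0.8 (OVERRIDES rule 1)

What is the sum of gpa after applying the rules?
26.79

Step 1: Rule 2 takes priority for records with status = 'graduated'
  - 4 records: 11.31 × 0.8 = 9.05
Step 2: Rule 1 applies to remaining records with program = 'math'
  - 2 records: 6.2 × 1.2 = 7.44
Step 3: Other records unchanged: 10.3
Step 4: Final sum = 9.05 + 7.44 + 10.3 = 26.79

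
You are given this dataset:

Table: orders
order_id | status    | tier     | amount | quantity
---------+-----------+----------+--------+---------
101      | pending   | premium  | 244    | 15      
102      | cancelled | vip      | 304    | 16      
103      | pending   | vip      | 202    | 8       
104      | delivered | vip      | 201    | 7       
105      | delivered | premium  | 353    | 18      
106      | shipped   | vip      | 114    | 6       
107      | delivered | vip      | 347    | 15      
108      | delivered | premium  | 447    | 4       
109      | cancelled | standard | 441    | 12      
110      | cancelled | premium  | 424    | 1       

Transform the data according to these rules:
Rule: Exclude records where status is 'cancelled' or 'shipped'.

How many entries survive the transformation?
6

Step 1: Count records to exclude
  - 3 (cancelled) + 1 (shipped) = 4 records
Step 2: Total records: 10
Step 3: Remaining = 10 - 4 = 6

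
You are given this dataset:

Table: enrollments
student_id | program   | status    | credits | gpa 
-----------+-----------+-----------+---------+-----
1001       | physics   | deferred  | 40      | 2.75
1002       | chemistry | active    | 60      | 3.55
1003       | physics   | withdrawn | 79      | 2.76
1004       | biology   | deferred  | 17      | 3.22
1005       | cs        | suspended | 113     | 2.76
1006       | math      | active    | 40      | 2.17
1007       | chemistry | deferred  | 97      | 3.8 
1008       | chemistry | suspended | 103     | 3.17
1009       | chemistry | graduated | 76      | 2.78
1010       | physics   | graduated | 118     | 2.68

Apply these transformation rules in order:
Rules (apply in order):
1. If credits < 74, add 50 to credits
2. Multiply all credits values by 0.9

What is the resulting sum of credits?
848.7

Step 1: Apply Rule 1 - Add 50 to records with credits < 74
  - 4 records affected: 157 + (4 × 50) = 357
  - Unaffected records: 586
  - Sum after Rule 1: 943
Step 2: Apply Rule 2 - Multiply all by 0.9
  - 943 × 0.9 = 848.7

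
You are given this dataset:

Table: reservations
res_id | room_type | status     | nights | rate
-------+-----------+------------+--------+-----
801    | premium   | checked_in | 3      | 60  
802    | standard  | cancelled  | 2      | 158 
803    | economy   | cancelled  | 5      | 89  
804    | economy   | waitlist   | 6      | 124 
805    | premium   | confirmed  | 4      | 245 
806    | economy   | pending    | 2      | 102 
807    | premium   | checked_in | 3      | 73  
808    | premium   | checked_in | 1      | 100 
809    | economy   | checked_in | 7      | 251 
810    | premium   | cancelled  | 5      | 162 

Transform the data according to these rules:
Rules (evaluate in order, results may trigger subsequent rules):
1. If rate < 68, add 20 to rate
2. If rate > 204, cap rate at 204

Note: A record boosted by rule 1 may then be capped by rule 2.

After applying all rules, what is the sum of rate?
1296

Step 1: Apply rule 1 to records with rate < 68
  - 1 records get bonus of 20
  - Of these, 0 records then exceed 204 and get capped
Step 2: Apply rule 2 to records with rate > 204
  - 2 records (original) are capped
Step 3: Calculate final sum = 1296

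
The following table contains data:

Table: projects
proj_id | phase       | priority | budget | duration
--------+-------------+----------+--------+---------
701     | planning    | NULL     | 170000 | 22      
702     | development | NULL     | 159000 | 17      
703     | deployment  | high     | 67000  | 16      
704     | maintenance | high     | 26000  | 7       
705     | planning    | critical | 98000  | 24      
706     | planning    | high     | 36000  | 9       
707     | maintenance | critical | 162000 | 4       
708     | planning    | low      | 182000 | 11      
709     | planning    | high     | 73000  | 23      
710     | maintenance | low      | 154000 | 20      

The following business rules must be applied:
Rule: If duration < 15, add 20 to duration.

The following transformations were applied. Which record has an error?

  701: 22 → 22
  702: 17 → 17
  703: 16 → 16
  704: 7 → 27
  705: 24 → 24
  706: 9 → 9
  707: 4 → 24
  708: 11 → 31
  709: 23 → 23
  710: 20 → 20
Record 706 has an error. The correct transformed value should be 29, not 9.

Step 1: Check each record against the rule
Step 2: Record 706 has duration = 9
Step 3: Since 9 < 15, the bonus should have been applied
Step 4: Correct value = 29, but claimed value = 9
Conclusion: Record 706 has the error.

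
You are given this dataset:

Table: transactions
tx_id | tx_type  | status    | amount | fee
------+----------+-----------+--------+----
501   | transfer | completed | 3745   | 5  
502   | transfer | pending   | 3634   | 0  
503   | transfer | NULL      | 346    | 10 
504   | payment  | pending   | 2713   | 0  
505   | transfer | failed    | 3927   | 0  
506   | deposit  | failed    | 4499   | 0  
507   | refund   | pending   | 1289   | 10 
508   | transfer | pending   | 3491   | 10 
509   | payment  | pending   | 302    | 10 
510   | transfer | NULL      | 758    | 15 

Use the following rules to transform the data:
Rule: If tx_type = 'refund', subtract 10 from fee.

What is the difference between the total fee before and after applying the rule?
10

Step 1: Original sum of fee = 60
Step 2: 1 records have tx_type = 'refund'
Step 3: Each affected record changes by -10
Step 4: Total change = 1 × -10 = -10
Step 5: New sum = 60 + -10 = 50
Step 6: Difference = |50 - 60| = 10
        (Sum decreased by 10)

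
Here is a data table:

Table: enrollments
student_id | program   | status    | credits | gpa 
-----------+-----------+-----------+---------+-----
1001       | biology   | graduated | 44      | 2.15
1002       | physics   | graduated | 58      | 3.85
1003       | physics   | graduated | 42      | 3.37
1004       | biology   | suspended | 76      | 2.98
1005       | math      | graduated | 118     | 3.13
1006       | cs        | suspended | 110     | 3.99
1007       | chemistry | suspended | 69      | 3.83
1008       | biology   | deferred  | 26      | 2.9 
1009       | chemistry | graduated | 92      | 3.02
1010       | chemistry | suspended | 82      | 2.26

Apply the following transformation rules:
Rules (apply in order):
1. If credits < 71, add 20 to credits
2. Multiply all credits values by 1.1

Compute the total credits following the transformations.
898.7

Step 1: Apply Rule 1 - Add 20 to records with credits < 71
  - 5 records affected: 239 + (5 × 20) = 339
  - Unaffected records: 478
  - Sum after Rule 1: 817
Step 2: Apply Rule 2 - Multiply all by 1.1
  - 817 × 1.1 = 898.7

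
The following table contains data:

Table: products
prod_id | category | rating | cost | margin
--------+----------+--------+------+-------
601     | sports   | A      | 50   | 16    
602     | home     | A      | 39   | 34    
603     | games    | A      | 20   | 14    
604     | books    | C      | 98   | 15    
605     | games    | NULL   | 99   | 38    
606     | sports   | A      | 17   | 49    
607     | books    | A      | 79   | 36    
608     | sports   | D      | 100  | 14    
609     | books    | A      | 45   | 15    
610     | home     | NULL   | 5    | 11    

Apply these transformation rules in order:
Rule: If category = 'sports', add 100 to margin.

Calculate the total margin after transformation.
542

Step 1: Count records where category = 'sports': 3
Step 2: Total bonus added: 3 × 100 = 300
Step 3: Original sum of margin: 242
Step 4: Final sum = 242 + 300 = 542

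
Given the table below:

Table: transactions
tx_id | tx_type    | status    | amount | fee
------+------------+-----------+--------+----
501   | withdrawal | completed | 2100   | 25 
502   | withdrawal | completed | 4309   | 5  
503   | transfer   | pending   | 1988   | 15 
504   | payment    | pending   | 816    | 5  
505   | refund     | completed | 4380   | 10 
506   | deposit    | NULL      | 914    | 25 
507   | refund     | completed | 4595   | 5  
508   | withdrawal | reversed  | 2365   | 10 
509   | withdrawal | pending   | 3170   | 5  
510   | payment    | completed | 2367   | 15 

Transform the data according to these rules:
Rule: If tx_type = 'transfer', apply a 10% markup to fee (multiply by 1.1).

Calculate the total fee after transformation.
121.5

Step 1: Records with tx_type = 'transfer' have total fee = 15
Step 2: Apply multiplier: 15 × 1.1 = 16.5
Step 3: Other records total: 105
Step 4: Final sum = 16.5 + 105 = 121.5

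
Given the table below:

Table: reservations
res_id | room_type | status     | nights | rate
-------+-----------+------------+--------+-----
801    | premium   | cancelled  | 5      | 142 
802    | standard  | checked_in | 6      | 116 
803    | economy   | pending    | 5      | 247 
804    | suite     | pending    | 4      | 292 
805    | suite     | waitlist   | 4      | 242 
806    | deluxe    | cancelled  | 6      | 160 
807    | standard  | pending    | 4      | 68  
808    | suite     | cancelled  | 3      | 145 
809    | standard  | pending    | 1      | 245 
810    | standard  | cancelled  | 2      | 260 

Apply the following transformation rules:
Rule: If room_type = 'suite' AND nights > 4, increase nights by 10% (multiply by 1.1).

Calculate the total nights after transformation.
40

Step 1: Find records where room_type = 'suite' AND nights > 4
Step 2: 0 records match, summing to 0
Step 3: After multiplier: 0 × 1.1 = 0.0
Step 4: Unaffected records sum: 40
Step 5: Final sum = 0.0 + 40 = 40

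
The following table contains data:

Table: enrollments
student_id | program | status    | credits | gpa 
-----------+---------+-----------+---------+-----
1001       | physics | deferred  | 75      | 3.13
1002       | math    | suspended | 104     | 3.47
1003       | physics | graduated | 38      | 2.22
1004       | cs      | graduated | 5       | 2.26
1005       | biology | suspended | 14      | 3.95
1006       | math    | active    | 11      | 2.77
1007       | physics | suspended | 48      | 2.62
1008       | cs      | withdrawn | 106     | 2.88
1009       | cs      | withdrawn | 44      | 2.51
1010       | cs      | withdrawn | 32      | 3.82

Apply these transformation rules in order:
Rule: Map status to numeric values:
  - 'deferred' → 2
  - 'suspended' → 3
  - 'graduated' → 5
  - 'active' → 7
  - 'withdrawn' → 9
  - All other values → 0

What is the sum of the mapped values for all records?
55

Step 1: Apply mapping to each record
Step 2: Count by status:
  'deferred': 1 records × 2 = 2
  'suspended': 3 records × 3 = 9
  'graduated': 2 records × 5 = 10
  'active': 1 records × 7 = 7
  'withdrawn': 3 records × 9 = 27
Step 3: Sum all mapped values = 55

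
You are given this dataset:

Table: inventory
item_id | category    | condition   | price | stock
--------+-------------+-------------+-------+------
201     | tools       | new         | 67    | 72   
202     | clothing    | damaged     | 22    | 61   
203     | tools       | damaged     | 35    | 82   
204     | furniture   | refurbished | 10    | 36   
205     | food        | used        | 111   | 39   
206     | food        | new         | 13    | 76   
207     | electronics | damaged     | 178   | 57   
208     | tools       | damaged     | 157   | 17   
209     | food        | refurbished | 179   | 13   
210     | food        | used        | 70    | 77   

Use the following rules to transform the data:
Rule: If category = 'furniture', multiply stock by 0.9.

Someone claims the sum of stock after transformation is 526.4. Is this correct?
Yes, the result is correct.

Step 1: Calculate the correct sum after transformation
Step 2: Apply multiplier 0.9 to records where category = 'furniture'
Step 3: Correct result = 526.4
Step 4: Claimed result = 526.4
Step 5: 526.4 = 526.4 ✓
Conclusion: The claimed result is correct.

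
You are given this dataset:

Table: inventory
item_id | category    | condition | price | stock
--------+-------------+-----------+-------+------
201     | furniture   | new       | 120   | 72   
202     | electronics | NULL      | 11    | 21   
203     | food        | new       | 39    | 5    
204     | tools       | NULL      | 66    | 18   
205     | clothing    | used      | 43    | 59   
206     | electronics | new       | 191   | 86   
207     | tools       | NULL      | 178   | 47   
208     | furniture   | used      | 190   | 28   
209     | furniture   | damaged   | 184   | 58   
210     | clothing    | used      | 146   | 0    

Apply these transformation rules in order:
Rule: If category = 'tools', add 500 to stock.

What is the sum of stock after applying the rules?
1394

Step 1: Count records where category = 'tools': 2
Step 2: Total bonus added: 2 × 500 = 1000
Step 3: Original sum of stock: 394
Step 4: Final sum = 394 + 1000 = 1394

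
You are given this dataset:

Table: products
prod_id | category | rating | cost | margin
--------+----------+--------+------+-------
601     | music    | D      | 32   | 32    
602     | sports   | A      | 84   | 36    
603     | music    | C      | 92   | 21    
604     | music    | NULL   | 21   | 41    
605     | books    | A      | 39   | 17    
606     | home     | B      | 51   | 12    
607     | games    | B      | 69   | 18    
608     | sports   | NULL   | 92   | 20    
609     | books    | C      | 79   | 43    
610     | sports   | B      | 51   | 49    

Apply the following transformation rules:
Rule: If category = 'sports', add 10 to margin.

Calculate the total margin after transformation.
319

Step 1: Count records where category = 'sports': 3
Step 2: Total bonus added: 3 × 10 = 30
Step 3: Original sum of margin: 289
Step 4: Final sum = 289 + 30 = 319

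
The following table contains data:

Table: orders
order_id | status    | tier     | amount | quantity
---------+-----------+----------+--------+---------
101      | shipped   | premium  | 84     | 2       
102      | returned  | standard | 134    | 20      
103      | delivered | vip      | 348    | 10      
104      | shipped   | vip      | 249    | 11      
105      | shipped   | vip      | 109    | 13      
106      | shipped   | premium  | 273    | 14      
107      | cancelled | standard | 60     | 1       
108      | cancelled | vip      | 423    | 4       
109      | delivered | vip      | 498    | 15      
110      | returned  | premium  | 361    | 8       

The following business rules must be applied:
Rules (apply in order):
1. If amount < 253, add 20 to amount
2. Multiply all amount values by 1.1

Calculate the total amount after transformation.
2902.9

Step 1: Apply Rule 1 - Add 20 to records with amount < 253
  - 5 records affected: 636 + (5 × 20) = 736
  - Unaffected records: 1903
  - Sum after Rule 1: 2639
Step 2: Apply Rule 2 - Multiply all by 1.1
  - 2639 × 1.1 = 2902.9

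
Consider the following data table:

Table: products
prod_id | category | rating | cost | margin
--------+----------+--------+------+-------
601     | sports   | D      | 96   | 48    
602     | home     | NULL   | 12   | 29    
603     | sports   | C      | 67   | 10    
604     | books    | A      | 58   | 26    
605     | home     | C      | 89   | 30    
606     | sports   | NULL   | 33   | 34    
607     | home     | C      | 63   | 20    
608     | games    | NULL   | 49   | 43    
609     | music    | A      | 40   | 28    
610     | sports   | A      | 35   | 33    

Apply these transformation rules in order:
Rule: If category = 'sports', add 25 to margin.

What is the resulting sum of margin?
401

Step 1: Count records where category = 'sports': 4
Step 2: Total bonus added: 4 × 25 = 100
Step 3: Original sum of margin: 301
Step 4: Final sum = 301 + 100 = 401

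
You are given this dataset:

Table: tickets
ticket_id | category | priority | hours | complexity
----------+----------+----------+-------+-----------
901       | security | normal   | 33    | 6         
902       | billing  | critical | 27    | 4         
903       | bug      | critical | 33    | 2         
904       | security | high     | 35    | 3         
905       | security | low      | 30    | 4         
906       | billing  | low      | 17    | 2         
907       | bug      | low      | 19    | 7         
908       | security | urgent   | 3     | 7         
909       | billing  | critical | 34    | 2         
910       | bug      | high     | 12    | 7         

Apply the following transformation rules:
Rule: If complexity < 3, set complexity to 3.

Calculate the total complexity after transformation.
47

Step 1: 3 records have complexity < 3
Step 2: These records originally summed to 6
Step 3: After setting to minimum: 3 × 3 = 9
Step 4: Unaffected records sum: 38
Step 5: Final sum = 9 + 38 = 47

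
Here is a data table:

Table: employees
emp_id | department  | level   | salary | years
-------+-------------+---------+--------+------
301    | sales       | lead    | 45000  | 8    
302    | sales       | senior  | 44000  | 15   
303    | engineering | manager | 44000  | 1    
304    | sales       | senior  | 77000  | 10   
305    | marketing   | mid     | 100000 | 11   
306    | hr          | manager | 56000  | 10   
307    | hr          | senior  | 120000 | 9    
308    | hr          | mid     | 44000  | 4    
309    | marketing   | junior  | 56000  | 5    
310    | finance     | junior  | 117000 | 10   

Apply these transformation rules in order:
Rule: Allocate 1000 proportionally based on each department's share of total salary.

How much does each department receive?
engineering: 62.59, finance: 166.43, hr: 312.94, marketing: 221.91, sales: 236.13

Step 1: Calculate total salary = 703000
Step 2: Calculate each department's proportion:
  engineering: 44000/703000 = 6.26% → 62.59
  finance: 117000/703000 = 16.64% → 166.43
  hr: 220000/703000 = 31.29% → 312.94
  marketing: 156000/703000 = 22.19% → 221.91
  sales: 166000/703000 = 23.61% → 236.13
Step 3: Verify: sum of allocations ≈ 1000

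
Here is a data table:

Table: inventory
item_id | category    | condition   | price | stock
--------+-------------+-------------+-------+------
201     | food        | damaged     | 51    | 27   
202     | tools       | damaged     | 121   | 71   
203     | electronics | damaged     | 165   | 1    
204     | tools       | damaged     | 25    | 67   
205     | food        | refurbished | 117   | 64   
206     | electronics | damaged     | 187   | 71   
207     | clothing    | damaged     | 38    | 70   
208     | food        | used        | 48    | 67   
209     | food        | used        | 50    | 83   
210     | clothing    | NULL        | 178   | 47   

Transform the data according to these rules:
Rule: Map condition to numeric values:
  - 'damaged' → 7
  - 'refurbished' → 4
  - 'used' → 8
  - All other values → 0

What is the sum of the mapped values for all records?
62

Step 1: Apply mapping to each record
Step 2: Count by status:
  'damaged': 6 records × 7 = 42
  'refurbished': 1 records × 4 = 4
  'used': 2 records × 8 = 16
Step 3: Sum all mapped values = 62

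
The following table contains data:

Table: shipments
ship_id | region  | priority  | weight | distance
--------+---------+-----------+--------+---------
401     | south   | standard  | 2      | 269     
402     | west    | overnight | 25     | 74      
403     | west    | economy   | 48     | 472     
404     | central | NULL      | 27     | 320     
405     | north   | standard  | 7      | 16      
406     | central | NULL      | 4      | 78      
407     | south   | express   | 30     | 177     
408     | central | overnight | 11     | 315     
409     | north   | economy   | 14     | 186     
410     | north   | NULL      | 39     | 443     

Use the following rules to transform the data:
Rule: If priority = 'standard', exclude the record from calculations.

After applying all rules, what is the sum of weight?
198

Step 1: Identify records where priority = 'standard'
Step 2: The excluded records sum to 9
Step 3: Original total weight = 207
Step 4: Remaining total = 207 - 9 = 198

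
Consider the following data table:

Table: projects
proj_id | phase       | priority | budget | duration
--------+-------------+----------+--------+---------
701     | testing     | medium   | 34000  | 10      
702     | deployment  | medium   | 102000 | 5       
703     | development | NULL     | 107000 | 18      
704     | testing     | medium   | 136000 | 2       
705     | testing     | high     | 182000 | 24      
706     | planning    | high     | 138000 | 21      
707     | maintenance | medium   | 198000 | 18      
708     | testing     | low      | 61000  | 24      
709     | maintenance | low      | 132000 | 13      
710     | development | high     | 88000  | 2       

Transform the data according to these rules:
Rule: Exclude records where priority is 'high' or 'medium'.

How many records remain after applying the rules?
3

Step 1: Count records to exclude
  - 3 (high) + 4 (medium) = 7 records
Step 2: Total records: 10
Step 3: Remaining = 10 - 7 = 3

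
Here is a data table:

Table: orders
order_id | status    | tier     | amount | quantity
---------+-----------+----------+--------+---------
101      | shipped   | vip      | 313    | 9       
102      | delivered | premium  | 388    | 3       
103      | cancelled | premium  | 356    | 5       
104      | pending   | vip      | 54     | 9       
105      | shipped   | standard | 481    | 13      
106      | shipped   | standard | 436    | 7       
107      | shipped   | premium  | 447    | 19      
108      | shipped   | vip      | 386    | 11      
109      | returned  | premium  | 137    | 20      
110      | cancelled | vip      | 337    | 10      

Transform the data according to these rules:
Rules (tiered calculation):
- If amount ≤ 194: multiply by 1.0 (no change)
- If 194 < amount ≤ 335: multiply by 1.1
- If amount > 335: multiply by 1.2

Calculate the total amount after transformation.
3932.5

Step 1: Tier 1 (amount ≤ 194): 2 records, sum = 191 × 1.0 = 191.0
Step 2: Tier 2 (194 < amount ≤ 335): 1 records, sum = 313 × 1.1 = 344.3
Step 3: Tier 3 (amount > 335): 7 records, sum = 2831 × 1.2 = 3397.2
Step 4: Final sum = 191.0 + 344.3 + 3397.2 = 3932.5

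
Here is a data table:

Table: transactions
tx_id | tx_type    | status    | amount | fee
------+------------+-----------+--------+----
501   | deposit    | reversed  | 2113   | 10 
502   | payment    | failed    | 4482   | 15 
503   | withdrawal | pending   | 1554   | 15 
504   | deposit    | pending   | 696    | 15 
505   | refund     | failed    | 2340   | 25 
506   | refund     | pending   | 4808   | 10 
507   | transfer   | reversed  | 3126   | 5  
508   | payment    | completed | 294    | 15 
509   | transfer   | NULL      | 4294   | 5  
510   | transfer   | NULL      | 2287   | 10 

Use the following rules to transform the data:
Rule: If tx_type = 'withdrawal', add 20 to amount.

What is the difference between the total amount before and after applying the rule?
20

Step 1: Original sum of amount = 25994
Step 2: 1 records have tx_type = 'withdrawal'
Step 3: Each affected record changes by 20
Step 4: Total change = 1 × 20 = 20
Step 5: New sum = 25994 + 20 = 26014
Step 6: Difference = |26014 - 25994| = 20
        (Sum increased by 20)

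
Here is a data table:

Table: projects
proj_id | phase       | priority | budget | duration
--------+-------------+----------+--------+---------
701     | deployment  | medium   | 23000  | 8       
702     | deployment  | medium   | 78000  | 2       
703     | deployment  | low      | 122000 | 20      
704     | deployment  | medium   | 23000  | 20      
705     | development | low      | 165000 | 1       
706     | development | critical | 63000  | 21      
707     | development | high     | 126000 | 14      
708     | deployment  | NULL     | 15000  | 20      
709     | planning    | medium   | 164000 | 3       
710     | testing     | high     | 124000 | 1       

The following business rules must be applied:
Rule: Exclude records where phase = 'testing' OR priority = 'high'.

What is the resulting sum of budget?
653000

Step 1: Find records where phase = 'testing' OR priority = 'high'
Step 2: 2 records match, summing to 250000
Step 3: Original sum: 903000
Step 4: Remaining sum = 903000 - 250000 = 653000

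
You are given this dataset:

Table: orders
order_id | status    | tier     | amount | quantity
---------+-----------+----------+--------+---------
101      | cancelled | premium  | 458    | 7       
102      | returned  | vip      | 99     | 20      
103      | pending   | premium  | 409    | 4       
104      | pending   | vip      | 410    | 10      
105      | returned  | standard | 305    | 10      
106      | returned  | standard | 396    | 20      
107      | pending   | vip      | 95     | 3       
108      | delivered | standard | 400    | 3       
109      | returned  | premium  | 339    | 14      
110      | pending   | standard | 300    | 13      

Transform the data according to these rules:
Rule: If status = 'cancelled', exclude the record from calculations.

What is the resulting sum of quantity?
97

Step 1: Identify records where status = 'cancelled'
Step 2: The excluded records sum to 7
Step 3: Original total quantity = 104
Step 4: Remaining total = 104 - 7 = 97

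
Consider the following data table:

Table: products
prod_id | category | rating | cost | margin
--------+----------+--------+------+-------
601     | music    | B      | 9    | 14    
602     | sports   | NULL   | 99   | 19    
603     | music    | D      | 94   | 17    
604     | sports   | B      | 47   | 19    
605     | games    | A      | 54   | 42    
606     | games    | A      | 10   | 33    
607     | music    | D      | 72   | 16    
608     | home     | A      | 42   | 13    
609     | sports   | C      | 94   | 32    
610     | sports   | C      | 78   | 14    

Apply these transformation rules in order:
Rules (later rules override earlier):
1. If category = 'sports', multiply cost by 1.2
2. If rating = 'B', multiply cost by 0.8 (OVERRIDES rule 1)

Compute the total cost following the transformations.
642.0

Step 1: Rule 2 takes priority for records with rating = 'B'
  - 2 records: 56 × 0.8 = 44.8
Step 2: Rule 1 applies to remaining records with category = 'sports'
  - 3 records: 271 × 1.2 = 325.2
Step 3: Other records unchanged: 272
Step 4: Final sum = 44.8 + 325.2 + 272 = 642.0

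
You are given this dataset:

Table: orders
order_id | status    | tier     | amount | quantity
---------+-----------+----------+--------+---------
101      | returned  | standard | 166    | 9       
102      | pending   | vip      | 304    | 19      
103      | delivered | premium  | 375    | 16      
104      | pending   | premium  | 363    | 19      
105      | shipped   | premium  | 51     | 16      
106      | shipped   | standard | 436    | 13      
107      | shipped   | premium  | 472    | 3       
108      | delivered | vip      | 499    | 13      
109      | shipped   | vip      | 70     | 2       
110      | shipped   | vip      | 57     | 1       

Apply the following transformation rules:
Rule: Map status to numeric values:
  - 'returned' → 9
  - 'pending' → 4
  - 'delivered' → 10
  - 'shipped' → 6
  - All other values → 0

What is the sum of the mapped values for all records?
67

Step 1: Apply mapping to each record
Step 2: Count by status:
  'returned': 1 records × 9 = 9
  'pending': 2 records × 4 = 8
  'delivered': 2 records × 10 = 20
  'shipped': 5 records × 6 = 30
Step 3: Sum all mapped values = 67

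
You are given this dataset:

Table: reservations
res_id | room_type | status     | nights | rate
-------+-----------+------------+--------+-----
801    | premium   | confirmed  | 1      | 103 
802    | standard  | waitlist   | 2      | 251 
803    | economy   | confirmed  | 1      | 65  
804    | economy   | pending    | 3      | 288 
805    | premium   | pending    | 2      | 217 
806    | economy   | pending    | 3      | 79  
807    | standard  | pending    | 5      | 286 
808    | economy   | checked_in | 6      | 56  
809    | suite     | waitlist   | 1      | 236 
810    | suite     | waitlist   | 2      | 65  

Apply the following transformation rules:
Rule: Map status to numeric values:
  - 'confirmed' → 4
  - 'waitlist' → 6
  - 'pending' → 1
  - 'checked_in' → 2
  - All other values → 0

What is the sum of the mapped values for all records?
32

Step 1: Apply mapping to each record
Step 2: Count by status:
  'confirmed': 2 records × 4 = 8
  'waitlist': 3 records × 6 = 18
  'pending': 4 records × 1 = 4
  'checked_in': 1 records × 2 = 2
Step 3: Sum all mapped values = 32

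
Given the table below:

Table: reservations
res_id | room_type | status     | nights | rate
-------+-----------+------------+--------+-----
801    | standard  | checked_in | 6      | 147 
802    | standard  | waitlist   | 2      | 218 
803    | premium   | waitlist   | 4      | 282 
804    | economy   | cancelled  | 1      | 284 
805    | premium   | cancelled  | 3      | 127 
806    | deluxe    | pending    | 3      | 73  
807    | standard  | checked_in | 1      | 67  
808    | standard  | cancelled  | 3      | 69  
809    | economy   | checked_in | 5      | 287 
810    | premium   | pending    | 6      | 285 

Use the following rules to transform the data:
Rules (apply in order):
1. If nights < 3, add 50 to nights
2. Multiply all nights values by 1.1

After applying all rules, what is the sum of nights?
202.4

Step 1: Apply Rule 1 - Add 50 to records with nights < 3
  - 3 records affected: 4 + (3 × 50) = 154
  - Unaffected records: 30
  - Sum after Rule 1: 184
Step 2: Apply Rule 2 - Multiply all by 1.1
  - 184 × 1.1 = 202.4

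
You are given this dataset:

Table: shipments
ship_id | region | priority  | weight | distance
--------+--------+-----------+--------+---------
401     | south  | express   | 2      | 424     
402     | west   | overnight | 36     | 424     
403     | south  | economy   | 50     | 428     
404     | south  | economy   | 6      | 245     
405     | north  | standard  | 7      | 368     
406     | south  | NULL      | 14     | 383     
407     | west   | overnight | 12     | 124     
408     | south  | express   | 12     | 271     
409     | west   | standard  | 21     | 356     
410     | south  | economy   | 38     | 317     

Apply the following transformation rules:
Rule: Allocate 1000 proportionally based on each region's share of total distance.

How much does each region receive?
north: 110.18, south: 619.16, west: 270.66

Step 1: Calculate total distance = 3340
Step 2: Calculate each region's proportion:
  north: 368/3340 = 11.02% → 110.18
  south: 2068/3340 = 61.92% → 619.16
  west: 904/3340 = 27.07% → 270.66
Step 3: Verify: sum of allocations ≈ 1000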